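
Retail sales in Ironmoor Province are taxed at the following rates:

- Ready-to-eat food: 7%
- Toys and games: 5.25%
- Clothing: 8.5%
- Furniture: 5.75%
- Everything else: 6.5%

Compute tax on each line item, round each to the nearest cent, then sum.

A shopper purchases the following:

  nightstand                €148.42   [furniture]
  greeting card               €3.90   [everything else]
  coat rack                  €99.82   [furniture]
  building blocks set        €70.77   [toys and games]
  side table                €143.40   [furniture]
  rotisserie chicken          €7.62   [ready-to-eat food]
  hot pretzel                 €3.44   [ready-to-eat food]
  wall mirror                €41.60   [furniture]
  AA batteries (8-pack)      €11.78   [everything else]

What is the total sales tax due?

€30.42

Nightstand €148.42: furniture → 5.75% → €8.53
Greeting card €3.90: everything else → 6.5% → €0.25
Coat rack €99.82: furniture → 5.75% → €5.74
Building blocks set €70.77: toys and games → 5.25% → €3.72
Side table €143.40: furniture → 5.75% → €8.25
Rotisserie chicken €7.62: ready-to-eat food → 7% → €0.53
Hot pretzel €3.44: ready-to-eat food → 7% → €0.24
Wall mirror €41.60: furniture → 5.75% → €2.39
AA batteries (8-pack) €11.78: everything else → 6.5% → €0.77
Total tax = €8.53 + €0.25 + €5.74 + €3.72 + €8.25 + €0.53 + €0.24 + €2.39 + €0.77 = €30.42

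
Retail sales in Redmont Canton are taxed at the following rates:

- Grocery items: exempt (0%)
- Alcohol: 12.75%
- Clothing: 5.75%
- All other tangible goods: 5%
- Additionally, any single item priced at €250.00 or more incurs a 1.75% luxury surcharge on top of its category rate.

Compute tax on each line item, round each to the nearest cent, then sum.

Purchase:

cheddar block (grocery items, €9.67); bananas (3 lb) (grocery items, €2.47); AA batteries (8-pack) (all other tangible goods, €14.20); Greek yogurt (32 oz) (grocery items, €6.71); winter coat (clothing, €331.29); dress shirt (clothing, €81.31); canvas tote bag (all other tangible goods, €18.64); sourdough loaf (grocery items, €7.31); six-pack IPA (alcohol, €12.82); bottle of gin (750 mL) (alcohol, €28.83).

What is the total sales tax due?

Cheddar block €9.67: grocery items → 0% → €0.00
Bananas (3 lb) €2.47: grocery items → 0% → €0.00
AA batteries (8-pack) €14.20: all other tangible goods → 5% → €0.71
Greek yogurt (32 oz) €6.71: grocery items → 0% → €0.00
Winter coat €331.29: clothing → 5.75% + 1.75% surcharge = 7.5% → €24.85
Dress shirt €81.31: clothing → 5.75% → €4.68
Canvas tote bag €18.64: all other tangible goods → 5% → €0.93
Sourdough loaf €7.31: grocery items → 0% → €0.00
Six-pack IPA €12.82: alcohol → 12.75% → €1.63
Bottle of gin (750 mL) €28.83: alcohol → 12.75% → €3.68
Total tax = €0.71 + €24.85 + €4.68 + €0.93 + €1.63 + €3.68 = €36.48

€36.48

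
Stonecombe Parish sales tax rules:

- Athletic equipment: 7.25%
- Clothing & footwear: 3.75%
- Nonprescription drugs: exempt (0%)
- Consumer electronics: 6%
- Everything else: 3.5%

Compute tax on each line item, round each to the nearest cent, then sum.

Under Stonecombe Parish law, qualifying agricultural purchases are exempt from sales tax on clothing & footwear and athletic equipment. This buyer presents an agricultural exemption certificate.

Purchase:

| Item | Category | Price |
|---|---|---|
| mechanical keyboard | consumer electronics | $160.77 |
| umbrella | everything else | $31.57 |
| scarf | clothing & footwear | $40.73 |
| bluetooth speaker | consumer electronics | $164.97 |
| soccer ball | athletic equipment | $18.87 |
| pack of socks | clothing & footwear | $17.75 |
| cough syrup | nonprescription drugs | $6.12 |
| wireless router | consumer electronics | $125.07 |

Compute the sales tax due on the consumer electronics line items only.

$27.05

Mechanical keyboard $160.77: consumer electronics → 6% → $9.65
Bluetooth speaker $164.97: consumer electronics → 6% → $9.90
Wireless router $125.07: consumer electronics → 6% → $7.50
Tax on consumer electronics = $9.65 + $9.90 + $7.50 = $27.05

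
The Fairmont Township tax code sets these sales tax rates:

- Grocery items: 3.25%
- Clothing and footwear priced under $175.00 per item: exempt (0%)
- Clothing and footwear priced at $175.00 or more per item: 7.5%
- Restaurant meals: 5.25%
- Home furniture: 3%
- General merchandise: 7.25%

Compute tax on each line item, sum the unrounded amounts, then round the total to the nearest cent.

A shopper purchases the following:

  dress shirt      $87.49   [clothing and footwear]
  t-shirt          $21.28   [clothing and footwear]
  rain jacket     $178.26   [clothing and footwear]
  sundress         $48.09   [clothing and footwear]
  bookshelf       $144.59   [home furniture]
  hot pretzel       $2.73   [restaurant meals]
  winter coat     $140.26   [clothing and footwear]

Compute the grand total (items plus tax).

$640.55

Dress shirt $87.49: clothing and footwear, under $175.00 → 0% → $0.00
T-shirt $21.28: clothing and footwear, under $175.00 → 0% → $0.00
Rain jacket $178.26: clothing and footwear, $175.00 or more → 7.5% → $13.3695
Sundress $48.09: clothing and footwear, under $175.00 → 0% → $0.00
Bookshelf $144.59: home furniture → 3% → $4.3377
Hot pretzel $2.73: restaurant meals → 5.25% → $0.143325
Winter coat $140.26: clothing and footwear, under $175.00 → 0% → $0.00
Subtotal = $622.70; unrounded tax = $17.850525 → $17.85; total due = $640.55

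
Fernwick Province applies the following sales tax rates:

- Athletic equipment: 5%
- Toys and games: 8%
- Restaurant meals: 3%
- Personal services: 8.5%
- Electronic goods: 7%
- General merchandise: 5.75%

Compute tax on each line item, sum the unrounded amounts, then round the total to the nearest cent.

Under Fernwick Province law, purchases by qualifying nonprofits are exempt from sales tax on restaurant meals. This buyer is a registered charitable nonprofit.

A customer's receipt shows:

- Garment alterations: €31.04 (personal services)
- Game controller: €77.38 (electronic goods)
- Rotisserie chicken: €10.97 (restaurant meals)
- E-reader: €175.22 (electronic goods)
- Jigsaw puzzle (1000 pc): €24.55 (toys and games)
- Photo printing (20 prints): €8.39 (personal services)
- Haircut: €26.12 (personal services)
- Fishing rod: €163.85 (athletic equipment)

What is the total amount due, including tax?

Garment alterations €31.04: personal services → 8.5% → €2.6384
Game controller €77.38: electronic goods → 7% → €5.4166
Rotisserie chicken €10.97: restaurant meals, buyer-exempt → 0% → €0.00
E-reader €175.22: electronic goods → 7% → €12.2654
Jigsaw puzzle (1000 pc) €24.55: toys and games → 8% → €1.964
Photo printing (20 prints) €8.39: personal services → 8.5% → €0.71315
Haircut €26.12: personal services → 8.5% → €2.2202
Fishing rod €163.85: athletic equipment → 5% → €8.1925
Subtotal = €517.52; unrounded tax = €33.41025 → €33.41; total due = €550.93

€550.93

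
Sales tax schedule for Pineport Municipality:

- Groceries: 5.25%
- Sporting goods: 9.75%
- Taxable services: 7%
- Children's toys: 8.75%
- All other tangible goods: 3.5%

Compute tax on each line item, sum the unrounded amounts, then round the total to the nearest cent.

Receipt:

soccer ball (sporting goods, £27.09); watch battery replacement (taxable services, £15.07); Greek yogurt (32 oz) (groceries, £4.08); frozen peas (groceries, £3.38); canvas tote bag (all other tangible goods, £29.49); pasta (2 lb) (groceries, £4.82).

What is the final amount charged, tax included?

£89.30

Soccer ball £27.09: sporting goods → 9.75% → £2.641275
Watch battery replacement £15.07: taxable services → 7% → £1.0549
Greek yogurt (32 oz) £4.08: groceries → 5.25% → £0.2142
Frozen peas £3.38: groceries → 5.25% → £0.17745
Canvas tote bag £29.49: all other tangible goods → 3.5% → £1.03215
Pasta (2 lb) £4.82: groceries → 5.25% → £0.25305
Subtotal = £83.93; unrounded tax = £5.373025 → £5.37; total due = £89.30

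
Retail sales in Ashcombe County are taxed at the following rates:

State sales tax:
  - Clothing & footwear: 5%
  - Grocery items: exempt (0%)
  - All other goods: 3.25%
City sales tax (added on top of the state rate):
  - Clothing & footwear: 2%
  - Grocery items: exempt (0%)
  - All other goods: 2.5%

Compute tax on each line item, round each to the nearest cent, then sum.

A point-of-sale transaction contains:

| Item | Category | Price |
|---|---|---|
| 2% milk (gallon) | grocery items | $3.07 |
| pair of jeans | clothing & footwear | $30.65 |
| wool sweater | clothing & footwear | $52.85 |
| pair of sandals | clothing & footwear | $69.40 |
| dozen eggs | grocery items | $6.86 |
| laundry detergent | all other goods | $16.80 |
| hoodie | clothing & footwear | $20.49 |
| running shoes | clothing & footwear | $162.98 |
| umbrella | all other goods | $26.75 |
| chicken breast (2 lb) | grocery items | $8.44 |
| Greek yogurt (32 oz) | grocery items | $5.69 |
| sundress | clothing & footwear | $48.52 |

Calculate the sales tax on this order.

2% milk (gallon) $3.07: grocery items → 0% + 0% city = 0% → $0.00
Pair of jeans $30.65: clothing & footwear → 5% + 2% city = 7% → $2.15
Wool sweater $52.85: clothing & footwear → 5% + 2% city = 7% → $3.70
Pair of sandals $69.40: clothing & footwear → 5% + 2% city = 7% → $4.86
Dozen eggs $6.86: grocery items → 0% + 0% city = 0% → $0.00
Laundry detergent $16.80: all other goods → 3.25% + 2.5% city = 5.75% → $0.97
Hoodie $20.49: clothing & footwear → 5% + 2% city = 7% → $1.43
Running shoes $162.98: clothing & footwear → 5% + 2% city = 7% → $11.41
Umbrella $26.75: all other goods → 3.25% + 2.5% city = 5.75% → $1.54
Chicken breast (2 lb) $8.44: grocery items → 0% + 0% city = 0% → $0.00
Greek yogurt (32 oz) $5.69: grocery items → 0% + 0% city = 0% → $0.00
Sundress $48.52: clothing & footwear → 5% + 2% city = 7% → $3.40
Total tax = $2.15 + $3.70 + $4.86 + $0.97 + $1.43 + $11.41 + $1.54 + $3.40 = $29.46

$29.46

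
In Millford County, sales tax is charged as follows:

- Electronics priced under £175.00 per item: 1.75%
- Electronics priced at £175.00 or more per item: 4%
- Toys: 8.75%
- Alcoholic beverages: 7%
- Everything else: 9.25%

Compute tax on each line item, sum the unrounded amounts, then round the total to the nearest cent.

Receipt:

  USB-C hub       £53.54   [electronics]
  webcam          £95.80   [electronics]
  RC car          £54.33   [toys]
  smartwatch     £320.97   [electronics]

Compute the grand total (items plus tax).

£544.85

USB-C hub £53.54: electronics, under £175.00 → 1.75% → £0.93695
Webcam £95.80: electronics, under £175.00 → 1.75% → £1.6765
RC car £54.33: toys → 8.75% → £4.753875
Smartwatch £320.97: electronics, £175.00 or more → 4% → £12.8388
Subtotal = £524.64; unrounded tax = £20.206125 → £20.21; total due = £544.85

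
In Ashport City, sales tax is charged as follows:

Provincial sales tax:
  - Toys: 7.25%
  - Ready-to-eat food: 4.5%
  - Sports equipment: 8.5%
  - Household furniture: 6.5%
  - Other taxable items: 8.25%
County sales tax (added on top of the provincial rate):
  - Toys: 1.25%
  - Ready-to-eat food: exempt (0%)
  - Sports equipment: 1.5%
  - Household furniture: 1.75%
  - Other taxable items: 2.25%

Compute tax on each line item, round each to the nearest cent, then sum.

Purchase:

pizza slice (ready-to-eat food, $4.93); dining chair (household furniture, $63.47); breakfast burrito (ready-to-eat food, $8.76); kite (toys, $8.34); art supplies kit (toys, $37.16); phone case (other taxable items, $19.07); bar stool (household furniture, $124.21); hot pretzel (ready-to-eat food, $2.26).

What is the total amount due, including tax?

Pizza slice $4.93: ready-to-eat food → 4.5% + 0% county = 4.5% → $0.22
Dining chair $63.47: household furniture → 6.5% + 1.75% county = 8.25% → $5.24
Breakfast burrito $8.76: ready-to-eat food → 4.5% + 0% county = 4.5% → $0.39
Kite $8.34: toys → 7.25% + 1.25% county = 8.5% → $0.71
Art supplies kit $37.16: toys → 7.25% + 1.25% county = 8.5% → $3.16
Phone case $19.07: other taxable items → 8.25% + 2.25% county = 10.5% → $2.00
Bar stool $124.21: household furniture → 6.5% + 1.75% county = 8.25% → $10.25
Hot pretzel $2.26: ready-to-eat food → 4.5% + 0% county = 4.5% → $0.10
Subtotal = $268.20; tax = $22.07; total due = $290.27

$290.27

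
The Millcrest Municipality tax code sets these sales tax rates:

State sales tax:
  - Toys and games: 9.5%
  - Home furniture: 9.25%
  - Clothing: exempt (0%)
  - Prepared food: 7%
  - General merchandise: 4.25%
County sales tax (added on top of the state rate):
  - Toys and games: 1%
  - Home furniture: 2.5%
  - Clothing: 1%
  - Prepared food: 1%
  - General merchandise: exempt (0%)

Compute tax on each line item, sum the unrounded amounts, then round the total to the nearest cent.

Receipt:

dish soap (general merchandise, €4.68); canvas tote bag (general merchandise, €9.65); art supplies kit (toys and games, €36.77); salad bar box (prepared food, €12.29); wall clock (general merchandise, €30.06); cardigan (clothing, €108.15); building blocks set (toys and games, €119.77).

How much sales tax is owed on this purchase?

Dish soap €4.68: general merchandise → 4.25% + 0% county = 4.25% → €0.1989
Canvas tote bag €9.65: general merchandise → 4.25% + 0% county = 4.25% → €0.410125
Art supplies kit €36.77: toys and games → 9.5% + 1% county = 10.5% → €3.86085
Salad bar box €12.29: prepared food → 7% + 1% county = 8% → €0.9832
Wall clock €30.06: general merchandise → 4.25% + 0% county = 4.25% → €1.27755
Cardigan €108.15: clothing → 0% + 1% county = 1% → €1.0815
Building blocks set €119.77: toys and games → 9.5% + 1% county = 10.5% → €12.57585
Unrounded tax sum = €20.387975 → €20.39

€20.39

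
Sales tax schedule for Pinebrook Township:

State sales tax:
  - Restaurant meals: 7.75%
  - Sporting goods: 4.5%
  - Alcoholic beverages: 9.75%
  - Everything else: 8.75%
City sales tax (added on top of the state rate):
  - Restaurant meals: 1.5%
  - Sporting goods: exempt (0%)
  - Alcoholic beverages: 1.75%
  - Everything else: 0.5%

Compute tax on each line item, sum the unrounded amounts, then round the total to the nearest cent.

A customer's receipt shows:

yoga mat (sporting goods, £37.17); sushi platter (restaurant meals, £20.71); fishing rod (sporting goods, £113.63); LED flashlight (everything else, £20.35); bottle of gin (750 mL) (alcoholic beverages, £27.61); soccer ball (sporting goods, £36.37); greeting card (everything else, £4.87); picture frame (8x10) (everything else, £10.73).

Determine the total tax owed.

Yoga mat £37.17: sporting goods → 4.5% + 0% city = 4.5% → £1.67265
Sushi platter £20.71: restaurant meals → 7.75% + 1.5% city = 9.25% → £1.915675
Fishing rod £113.63: sporting goods → 4.5% + 0% city = 4.5% → £5.11335
LED flashlight £20.35: everything else → 8.75% + 0.5% city = 9.25% → £1.882375
Bottle of gin (750 mL) £27.61: alcoholic beverages → 9.75% + 1.75% city = 11.5% → £3.17515
Soccer ball £36.37: sporting goods → 4.5% + 0% city = 4.5% → £1.63665
Greeting card £4.87: everything else → 8.75% + 0.5% city = 9.25% → £0.450475
Picture frame (8x10) £10.73: everything else → 8.75% + 0.5% city = 9.25% → £0.992525
Unrounded tax sum = £16.83885 → £16.84

£16.84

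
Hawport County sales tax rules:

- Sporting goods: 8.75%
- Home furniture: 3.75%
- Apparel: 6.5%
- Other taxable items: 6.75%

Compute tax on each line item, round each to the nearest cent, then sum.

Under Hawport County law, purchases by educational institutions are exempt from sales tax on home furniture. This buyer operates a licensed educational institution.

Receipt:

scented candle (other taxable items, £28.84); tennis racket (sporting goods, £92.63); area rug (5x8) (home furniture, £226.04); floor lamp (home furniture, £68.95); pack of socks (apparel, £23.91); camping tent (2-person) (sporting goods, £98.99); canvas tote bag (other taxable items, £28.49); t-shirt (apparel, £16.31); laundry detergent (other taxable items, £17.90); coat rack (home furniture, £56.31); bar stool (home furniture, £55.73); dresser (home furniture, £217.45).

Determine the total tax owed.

£24.46

Scented candle £28.84: other taxable items → 6.75% → £1.95
Tennis racket £92.63: sporting goods → 8.75% → £8.11
Area rug (5x8) £226.04: home furniture, buyer-exempt → 0% → £0.00
Floor lamp £68.95: home furniture, buyer-exempt → 0% → £0.00
Pack of socks £23.91: apparel → 6.5% → £1.55
Camping tent (2-person) £98.99: sporting goods → 8.75% → £8.66
Canvas tote bag £28.49: other taxable items → 6.75% → £1.92
T-shirt £16.31: apparel → 6.5% → £1.06
Laundry detergent £17.90: other taxable items → 6.75% → £1.21
Coat rack £56.31: home furniture, buyer-exempt → 0% → £0.00
Bar stool £55.73: home furniture, buyer-exempt → 0% → £0.00
Dresser £217.45: home furniture, buyer-exempt → 0% → £0.00
Total tax = £1.95 + £8.11 + £1.55 + £8.66 + £1.92 + £1.06 + £1.21 = £24.46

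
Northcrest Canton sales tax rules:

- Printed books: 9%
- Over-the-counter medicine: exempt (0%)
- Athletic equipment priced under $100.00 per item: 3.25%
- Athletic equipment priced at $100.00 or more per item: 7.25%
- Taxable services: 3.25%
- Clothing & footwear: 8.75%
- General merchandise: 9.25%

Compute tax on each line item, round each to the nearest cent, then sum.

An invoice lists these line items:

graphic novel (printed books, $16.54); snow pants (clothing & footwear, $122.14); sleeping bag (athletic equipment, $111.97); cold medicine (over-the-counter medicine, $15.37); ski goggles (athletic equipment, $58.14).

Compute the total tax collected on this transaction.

Graphic novel $16.54: printed books → 9% → $1.49
Snow pants $122.14: clothing & footwear → 8.75% → $10.69
Sleeping bag $111.97: athletic equipment, $100.00 or more → 7.25% → $8.12
Cold medicine $15.37: over-the-counter medicine → 0% → $0.00
Ski goggles $58.14: athletic equipment, under $100.00 → 3.25% → $1.89
Total tax = $1.49 + $10.69 + $8.12 + $1.89 = $22.19

$22.19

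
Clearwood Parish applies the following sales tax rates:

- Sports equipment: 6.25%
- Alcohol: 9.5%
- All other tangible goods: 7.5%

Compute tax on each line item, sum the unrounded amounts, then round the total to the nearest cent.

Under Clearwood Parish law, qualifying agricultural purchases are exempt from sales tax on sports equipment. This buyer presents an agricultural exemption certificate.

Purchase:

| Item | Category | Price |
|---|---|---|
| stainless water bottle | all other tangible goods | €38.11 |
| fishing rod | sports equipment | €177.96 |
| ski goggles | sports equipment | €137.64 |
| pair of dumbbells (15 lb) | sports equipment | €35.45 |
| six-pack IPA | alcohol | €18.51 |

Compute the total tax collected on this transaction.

€4.62

Stainless water bottle €38.11: all other tangible goods → 7.5% → €2.85825
Fishing rod €177.96: sports equipment, buyer-exempt → 0% → €0.00
Ski goggles €137.64: sports equipment, buyer-exempt → 0% → €0.00
Pair of dumbbells (15 lb) €35.45: sports equipment, buyer-exempt → 0% → €0.00
Six-pack IPA €18.51: alcohol → 9.5% → €1.75845
Unrounded tax sum = €4.6167 → €4.62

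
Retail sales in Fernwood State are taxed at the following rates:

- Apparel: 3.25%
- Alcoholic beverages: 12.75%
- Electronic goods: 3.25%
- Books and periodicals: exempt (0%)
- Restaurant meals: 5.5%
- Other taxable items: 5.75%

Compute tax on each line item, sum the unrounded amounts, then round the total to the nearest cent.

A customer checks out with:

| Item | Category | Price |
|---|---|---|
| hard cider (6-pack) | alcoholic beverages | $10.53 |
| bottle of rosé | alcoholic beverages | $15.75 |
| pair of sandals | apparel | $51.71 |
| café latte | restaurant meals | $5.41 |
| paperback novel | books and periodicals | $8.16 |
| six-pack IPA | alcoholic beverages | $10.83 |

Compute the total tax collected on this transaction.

Hard cider (6-pack) $10.53: alcoholic beverages → 12.75% → $1.342575
Bottle of rosé $15.75: alcoholic beverages → 12.75% → $2.008125
Pair of sandals $51.71: apparel → 3.25% → $1.680575
Café latte $5.41: restaurant meals → 5.5% → $0.29755
Paperback novel $8.16: books and periodicals → 0% → $0.00
Six-pack IPA $10.83: alcoholic beverages → 12.75% → $1.380825
Unrounded tax sum = $6.70965 → $6.71

$6.71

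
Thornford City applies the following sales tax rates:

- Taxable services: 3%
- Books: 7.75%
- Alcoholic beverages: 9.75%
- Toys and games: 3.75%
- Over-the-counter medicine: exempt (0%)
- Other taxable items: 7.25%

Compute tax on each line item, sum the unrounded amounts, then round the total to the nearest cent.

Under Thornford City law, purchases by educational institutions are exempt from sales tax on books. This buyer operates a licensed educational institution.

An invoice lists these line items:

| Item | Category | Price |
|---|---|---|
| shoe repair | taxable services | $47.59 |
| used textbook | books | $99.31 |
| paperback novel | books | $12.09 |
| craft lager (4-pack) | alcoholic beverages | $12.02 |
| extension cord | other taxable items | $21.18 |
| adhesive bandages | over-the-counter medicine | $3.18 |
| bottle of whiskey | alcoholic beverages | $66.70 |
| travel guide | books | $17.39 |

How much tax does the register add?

Shoe repair $47.59: taxable services → 3% → $1.4277
Used textbook $99.31: books, buyer-exempt → 0% → $0.00
Paperback novel $12.09: books, buyer-exempt → 0% → $0.00
Craft lager (4-pack) $12.02: alcoholic beverages → 9.75% → $1.17195
Extension cord $21.18: other taxable items → 7.25% → $1.53555
Adhesive bandages $3.18: over-the-counter medicine → 0% → $0.00
Bottle of whiskey $66.70: alcoholic beverages → 9.75% → $6.50325
Travel guide $17.39: books, buyer-exempt → 0% → $0.00
Unrounded tax sum = $10.63845 → $10.64

$10.64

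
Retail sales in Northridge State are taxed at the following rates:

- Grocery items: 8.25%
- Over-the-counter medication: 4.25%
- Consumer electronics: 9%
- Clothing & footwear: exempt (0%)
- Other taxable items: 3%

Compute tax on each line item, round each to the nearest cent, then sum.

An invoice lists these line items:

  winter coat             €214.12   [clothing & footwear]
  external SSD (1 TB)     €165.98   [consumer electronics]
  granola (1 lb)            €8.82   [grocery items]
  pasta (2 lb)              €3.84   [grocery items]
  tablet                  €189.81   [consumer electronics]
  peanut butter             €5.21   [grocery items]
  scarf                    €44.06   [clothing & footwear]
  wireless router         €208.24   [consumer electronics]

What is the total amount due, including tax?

Winter coat €214.12: clothing & footwear → 0% → €0.00
External SSD (1 TB) €165.98: consumer electronics → 9% → €14.94
Granola (1 lb) €8.82: grocery items → 8.25% → €0.73
Pasta (2 lb) €3.84: grocery items → 8.25% → €0.32
Tablet €189.81: consumer electronics → 9% → €17.08
Peanut butter €5.21: grocery items → 8.25% → €0.43
Scarf €44.06: clothing & footwear → 0% → €0.00
Wireless router €208.24: consumer electronics → 9% → €18.74
Subtotal = €840.08; tax = €52.24; total due = €892.32

€892.32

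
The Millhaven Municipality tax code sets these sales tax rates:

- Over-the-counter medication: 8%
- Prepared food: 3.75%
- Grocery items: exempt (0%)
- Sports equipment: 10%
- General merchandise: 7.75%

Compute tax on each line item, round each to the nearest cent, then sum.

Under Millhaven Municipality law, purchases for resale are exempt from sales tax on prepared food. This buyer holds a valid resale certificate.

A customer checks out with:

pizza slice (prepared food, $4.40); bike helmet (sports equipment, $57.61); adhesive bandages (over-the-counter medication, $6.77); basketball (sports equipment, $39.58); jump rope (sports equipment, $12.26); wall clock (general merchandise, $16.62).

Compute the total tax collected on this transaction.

Pizza slice $4.40: prepared food, buyer-exempt → 0% → $0.00
Bike helmet $57.61: sports equipment → 10% → $5.76
Adhesive bandages $6.77: over-the-counter medication → 8% → $0.54
Basketball $39.58: sports equipment → 10% → $3.96
Jump rope $12.26: sports equipment → 10% → $1.23
Wall clock $16.62: general merchandise → 7.75% → $1.29
Total tax = $5.76 + $0.54 + $3.96 + $1.23 + $1.29 = $12.78

$12.78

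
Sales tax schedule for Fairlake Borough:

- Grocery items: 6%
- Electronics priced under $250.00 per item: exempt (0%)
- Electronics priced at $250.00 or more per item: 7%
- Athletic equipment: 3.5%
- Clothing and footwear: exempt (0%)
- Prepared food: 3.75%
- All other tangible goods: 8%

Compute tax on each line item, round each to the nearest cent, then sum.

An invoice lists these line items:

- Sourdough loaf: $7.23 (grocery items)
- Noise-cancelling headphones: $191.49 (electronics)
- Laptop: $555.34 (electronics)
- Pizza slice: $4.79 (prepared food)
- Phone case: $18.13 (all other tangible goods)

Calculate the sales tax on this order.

Sourdough loaf $7.23: grocery items → 6% → $0.43
Noise-cancelling headphones $191.49: electronics, under $250.00 → 0% → $0.00
Laptop $555.34: electronics, $250.00 or more → 7% → $38.87
Pizza slice $4.79: prepared food → 3.75% → $0.18
Phone case $18.13: all other tangible goods → 8% → $1.45
Total tax = $0.43 + $38.87 + $0.18 + $1.45 = $40.93

$40.93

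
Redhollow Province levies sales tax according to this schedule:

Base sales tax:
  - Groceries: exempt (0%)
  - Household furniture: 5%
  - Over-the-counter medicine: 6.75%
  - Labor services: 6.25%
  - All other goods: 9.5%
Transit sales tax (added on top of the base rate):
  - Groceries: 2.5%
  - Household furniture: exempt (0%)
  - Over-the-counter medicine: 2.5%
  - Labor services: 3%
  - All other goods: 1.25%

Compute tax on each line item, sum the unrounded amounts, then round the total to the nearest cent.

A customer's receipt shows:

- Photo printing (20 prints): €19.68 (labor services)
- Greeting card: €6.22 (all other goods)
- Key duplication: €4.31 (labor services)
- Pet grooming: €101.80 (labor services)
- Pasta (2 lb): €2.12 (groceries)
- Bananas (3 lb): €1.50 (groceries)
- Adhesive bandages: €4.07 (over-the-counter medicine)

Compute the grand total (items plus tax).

€152.47

Photo printing (20 prints) €19.68: labor services → 6.25% + 3% transit = 9.25% → €1.8204
Greeting card €6.22: all other goods → 9.5% + 1.25% transit = 10.75% → €0.66865
Key duplication €4.31: labor services → 6.25% + 3% transit = 9.25% → €0.398675
Pet grooming €101.80: labor services → 6.25% + 3% transit = 9.25% → €9.4165
Pasta (2 lb) €2.12: groceries → 0% + 2.5% transit = 2.5% → €0.053
Bananas (3 lb) €1.50: groceries → 0% + 2.5% transit = 2.5% → €0.0375
Adhesive bandages €4.07: over-the-counter medicine → 6.75% + 2.5% transit = 9.25% → €0.376475
Subtotal = €139.70; unrounded tax = €12.7712 → €12.77; total due = €152.47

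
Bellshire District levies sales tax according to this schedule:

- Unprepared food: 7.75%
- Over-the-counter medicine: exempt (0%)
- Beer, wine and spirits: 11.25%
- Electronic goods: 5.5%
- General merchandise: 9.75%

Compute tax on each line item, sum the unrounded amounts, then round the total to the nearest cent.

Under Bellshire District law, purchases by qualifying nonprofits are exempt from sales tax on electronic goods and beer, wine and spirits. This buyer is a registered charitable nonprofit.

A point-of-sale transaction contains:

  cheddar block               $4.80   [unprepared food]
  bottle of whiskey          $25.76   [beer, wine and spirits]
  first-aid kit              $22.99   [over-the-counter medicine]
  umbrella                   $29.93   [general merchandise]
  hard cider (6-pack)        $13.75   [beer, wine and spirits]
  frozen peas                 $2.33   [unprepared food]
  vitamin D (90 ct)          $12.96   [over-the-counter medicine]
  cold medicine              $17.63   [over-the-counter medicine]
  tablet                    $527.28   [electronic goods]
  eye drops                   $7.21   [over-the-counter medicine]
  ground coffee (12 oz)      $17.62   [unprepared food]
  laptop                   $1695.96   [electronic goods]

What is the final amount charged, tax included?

Cheddar block $4.80: unprepared food → 7.75% → $0.372
Bottle of whiskey $25.76: beer, wine and spirits, buyer-exempt → 0% → $0.00
First-aid kit $22.99: over-the-counter medicine → 0% → $0.00
Umbrella $29.93: general merchandise → 9.75% → $2.918175
Hard cider (6-pack) $13.75: beer, wine and spirits, buyer-exempt → 0% → $0.00
Frozen peas $2.33: unprepared food → 7.75% → $0.180575
Vitamin D (90 ct) $12.96: over-the-counter medicine → 0% → $0.00
Cold medicine $17.63: over-the-counter medicine → 0% → $0.00
Tablet $527.28: electronic goods, buyer-exempt → 0% → $0.00
Eye drops $7.21: over-the-counter medicine → 0% → $0.00
Ground coffee (12 oz) $17.62: unprepared food → 7.75% → $1.36555
Laptop $1695.96: electronic goods, buyer-exempt → 0% → $0.00
Subtotal = $2378.22; unrounded tax = $4.8363 → $4.84; total due = $2383.06

$2383.06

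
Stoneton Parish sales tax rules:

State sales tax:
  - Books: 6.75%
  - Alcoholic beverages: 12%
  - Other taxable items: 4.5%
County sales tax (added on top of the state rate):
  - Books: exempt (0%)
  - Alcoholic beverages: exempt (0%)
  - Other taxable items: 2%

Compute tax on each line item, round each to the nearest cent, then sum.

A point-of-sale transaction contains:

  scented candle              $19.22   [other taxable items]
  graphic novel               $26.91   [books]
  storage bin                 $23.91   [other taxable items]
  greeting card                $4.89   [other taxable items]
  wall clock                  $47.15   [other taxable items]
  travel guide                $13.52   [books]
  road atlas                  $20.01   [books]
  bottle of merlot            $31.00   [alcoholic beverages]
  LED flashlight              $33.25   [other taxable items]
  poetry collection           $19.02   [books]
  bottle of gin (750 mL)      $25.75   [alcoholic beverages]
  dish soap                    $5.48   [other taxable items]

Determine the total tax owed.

Scented candle $19.22: other taxable items → 4.5% + 2% county = 6.5% → $1.25
Graphic novel $26.91: books → 6.75% + 0% county = 6.75% → $1.82
Storage bin $23.91: other taxable items → 4.5% + 2% county = 6.5% → $1.55
Greeting card $4.89: other taxable items → 4.5% + 2% county = 6.5% → $0.32
Wall clock $47.15: other taxable items → 4.5% + 2% county = 6.5% → $3.06
Travel guide $13.52: books → 6.75% + 0% county = 6.75% → $0.91
Road atlas $20.01: books → 6.75% + 0% county = 6.75% → $1.35
Bottle of merlot $31.00: alcoholic beverages → 12% + 0% county = 12% → $3.72
LED flashlight $33.25: other taxable items → 4.5% + 2% county = 6.5% → $2.16
Poetry collection $19.02: books → 6.75% + 0% county = 6.75% → $1.28
Bottle of gin (750 mL) $25.75: alcoholic beverages → 12% + 0% county = 12% → $3.09
Dish soap $5.48: other taxable items → 4.5% + 2% county = 6.5% → $0.36
Total tax = $1.25 + $1.82 + $1.55 + $0.32 + $3.06 + $0.91 + $1.35 + $3.72 + $2.16 + $1.28 + $3.09 + $0.36 = $20.87

$20.87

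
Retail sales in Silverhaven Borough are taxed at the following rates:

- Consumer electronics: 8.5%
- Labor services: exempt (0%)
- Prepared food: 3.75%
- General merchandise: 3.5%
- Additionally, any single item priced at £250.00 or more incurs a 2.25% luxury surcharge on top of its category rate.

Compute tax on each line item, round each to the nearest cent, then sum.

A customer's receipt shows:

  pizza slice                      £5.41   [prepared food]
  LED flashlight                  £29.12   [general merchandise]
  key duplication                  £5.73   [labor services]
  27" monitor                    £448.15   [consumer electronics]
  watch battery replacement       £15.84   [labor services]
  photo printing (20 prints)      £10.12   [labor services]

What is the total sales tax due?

£49.40

Pizza slice £5.41: prepared food → 3.75% → £0.20
LED flashlight £29.12: general merchandise → 3.5% → £1.02
Key duplication £5.73: labor services → 0% → £0.00
27" monitor £448.15: consumer electronics → 8.5% + 2.25% surcharge = 10.75% → £48.18
Watch battery replacement £15.84: labor services → 0% → £0.00
Photo printing (20 prints) £10.12: labor services → 0% → £0.00
Total tax = £0.20 + £1.02 + £48.18 = £49.40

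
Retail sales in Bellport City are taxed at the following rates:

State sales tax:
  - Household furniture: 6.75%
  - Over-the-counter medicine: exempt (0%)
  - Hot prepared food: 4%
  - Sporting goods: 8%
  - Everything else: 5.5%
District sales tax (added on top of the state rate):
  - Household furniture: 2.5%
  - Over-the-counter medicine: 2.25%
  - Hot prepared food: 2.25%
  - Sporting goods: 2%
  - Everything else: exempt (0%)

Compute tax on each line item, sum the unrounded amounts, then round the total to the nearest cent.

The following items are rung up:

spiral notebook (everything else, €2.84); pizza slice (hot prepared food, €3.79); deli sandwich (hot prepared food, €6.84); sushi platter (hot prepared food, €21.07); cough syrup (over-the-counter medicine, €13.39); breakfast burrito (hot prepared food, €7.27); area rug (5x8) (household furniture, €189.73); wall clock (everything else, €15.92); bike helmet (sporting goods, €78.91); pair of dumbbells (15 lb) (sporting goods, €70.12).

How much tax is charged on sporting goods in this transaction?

€14.90

Bike helmet €78.91: sporting goods → 8% + 2% district = 10% → €7.891
Pair of dumbbells (15 lb) €70.12: sporting goods → 8% + 2% district = 10% → €7.012
Tax on sporting goods: unrounded sum = €14.903 → €14.90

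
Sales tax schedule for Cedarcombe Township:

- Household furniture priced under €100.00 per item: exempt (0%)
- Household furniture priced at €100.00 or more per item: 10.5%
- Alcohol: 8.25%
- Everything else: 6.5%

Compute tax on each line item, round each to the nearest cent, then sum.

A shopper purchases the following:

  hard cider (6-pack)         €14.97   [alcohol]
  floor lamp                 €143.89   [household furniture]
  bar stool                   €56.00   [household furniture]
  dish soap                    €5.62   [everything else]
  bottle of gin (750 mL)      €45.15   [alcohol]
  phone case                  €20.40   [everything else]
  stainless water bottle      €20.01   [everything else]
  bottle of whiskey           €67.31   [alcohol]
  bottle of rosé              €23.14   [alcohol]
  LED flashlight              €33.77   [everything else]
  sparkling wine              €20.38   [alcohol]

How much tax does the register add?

€34.41

Hard cider (6-pack) €14.97: alcohol → 8.25% → €1.24
Floor lamp €143.89: household furniture, €100.00 or more → 10.5% → €15.11
Bar stool €56.00: household furniture, under €100.00 → 0% → €0.00
Dish soap €5.62: everything else → 6.5% → €0.37
Bottle of gin (750 mL) €45.15: alcohol → 8.25% → €3.72
Phone case €20.40: everything else → 6.5% → €1.33
Stainless water bottle €20.01: everything else → 6.5% → €1.30
Bottle of whiskey €67.31: alcohol → 8.25% → €5.55
Bottle of rosé €23.14: alcohol → 8.25% → €1.91
LED flashlight €33.77: everything else → 6.5% → €2.20
Sparkling wine €20.38: alcohol → 8.25% → €1.68
Total tax = €1.24 + €15.11 + €0.37 + €3.72 + €1.33 + €1.30 + €5.55 + €1.91 + €2.20 + €1.68 = €34.41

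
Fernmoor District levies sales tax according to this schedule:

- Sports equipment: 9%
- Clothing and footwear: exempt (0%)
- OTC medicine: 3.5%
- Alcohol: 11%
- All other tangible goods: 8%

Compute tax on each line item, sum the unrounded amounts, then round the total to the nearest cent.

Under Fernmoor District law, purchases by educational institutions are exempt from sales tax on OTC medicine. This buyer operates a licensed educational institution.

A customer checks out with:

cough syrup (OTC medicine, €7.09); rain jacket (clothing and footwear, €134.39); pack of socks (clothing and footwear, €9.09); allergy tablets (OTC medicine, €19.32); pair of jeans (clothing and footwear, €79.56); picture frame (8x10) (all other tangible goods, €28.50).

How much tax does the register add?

€2.28

Cough syrup €7.09: OTC medicine, buyer-exempt → 0% → €0.00
Rain jacket €134.39: clothing and footwear → 0% → €0.00
Pack of socks €9.09: clothing and footwear → 0% → €0.00
Allergy tablets €19.32: OTC medicine, buyer-exempt → 0% → €0.00
Pair of jeans €79.56: clothing and footwear → 0% → €0.00
Picture frame (8x10) €28.50: all other tangible goods → 8% → €2.28
Unrounded tax sum = €2.28 → €2.28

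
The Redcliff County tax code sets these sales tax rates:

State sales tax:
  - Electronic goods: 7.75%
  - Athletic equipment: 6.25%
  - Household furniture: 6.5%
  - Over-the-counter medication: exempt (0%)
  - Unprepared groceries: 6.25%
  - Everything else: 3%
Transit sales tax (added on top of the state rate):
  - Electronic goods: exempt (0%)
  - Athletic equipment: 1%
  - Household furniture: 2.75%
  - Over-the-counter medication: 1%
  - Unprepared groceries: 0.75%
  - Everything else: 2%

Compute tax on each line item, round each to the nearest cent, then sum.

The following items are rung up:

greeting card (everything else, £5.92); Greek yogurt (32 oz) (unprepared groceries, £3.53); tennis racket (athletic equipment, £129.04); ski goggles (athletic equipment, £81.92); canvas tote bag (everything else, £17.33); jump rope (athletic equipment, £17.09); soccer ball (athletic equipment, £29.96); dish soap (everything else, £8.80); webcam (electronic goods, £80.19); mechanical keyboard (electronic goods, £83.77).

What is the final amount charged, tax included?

Greeting card £5.92: everything else → 3% + 2% transit = 5% → £0.30
Greek yogurt (32 oz) £3.53: unprepared groceries → 6.25% + 0.75% transit = 7% → £0.25
Tennis racket £129.04: athletic equipment → 6.25% + 1% transit = 7.25% → £9.36
Ski goggles £81.92: athletic equipment → 6.25% + 1% transit = 7.25% → £5.94
Canvas tote bag £17.33: everything else → 3% + 2% transit = 5% → £0.87
Jump rope £17.09: athletic equipment → 6.25% + 1% transit = 7.25% → £1.24
Soccer ball £29.96: athletic equipment → 6.25% + 1% transit = 7.25% → £2.17
Dish soap £8.80: everything else → 3% + 2% transit = 5% → £0.44
Webcam £80.19: electronic goods → 7.75% + 0% transit = 7.75% → £6.21
Mechanical keyboard £83.77: electronic goods → 7.75% + 0% transit = 7.75% → £6.49
Subtotal = £457.55; tax = £33.27; total due = £490.82

£490.82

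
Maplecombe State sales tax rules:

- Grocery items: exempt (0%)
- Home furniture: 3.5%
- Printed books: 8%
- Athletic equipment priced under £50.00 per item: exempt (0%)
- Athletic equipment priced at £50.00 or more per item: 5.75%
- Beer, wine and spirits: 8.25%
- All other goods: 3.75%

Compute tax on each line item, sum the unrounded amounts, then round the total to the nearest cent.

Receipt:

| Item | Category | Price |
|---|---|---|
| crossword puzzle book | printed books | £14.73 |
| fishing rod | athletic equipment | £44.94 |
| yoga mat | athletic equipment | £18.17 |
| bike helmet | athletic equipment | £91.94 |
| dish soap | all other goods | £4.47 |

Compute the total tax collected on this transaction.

Crossword puzzle book £14.73: printed books → 8% → £1.1784
Fishing rod £44.94: athletic equipment, under £50.00 → 0% → £0.00
Yoga mat £18.17: athletic equipment, under £50.00 → 0% → £0.00
Bike helmet £91.94: athletic equipment, £50.00 or more → 5.75% → £5.28655
Dish soap £4.47: all other goods → 3.75% → £0.167625
Unrounded tax sum = £6.632575 → £6.63

£6.63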